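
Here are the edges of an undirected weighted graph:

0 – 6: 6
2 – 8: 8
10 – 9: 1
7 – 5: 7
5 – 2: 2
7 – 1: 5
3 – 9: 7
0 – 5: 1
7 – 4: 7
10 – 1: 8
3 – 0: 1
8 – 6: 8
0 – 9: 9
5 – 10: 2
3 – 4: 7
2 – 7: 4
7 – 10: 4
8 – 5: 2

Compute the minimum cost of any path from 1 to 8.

Shortest distances from 1:
1: 0
7: 5  (via 1)
10: 8  (via 1)
2: 9  (via 7)
9: 9  (via 10)
5: 10  (via 10)
0: 11  (via 5)
3: 12  (via 0)
4: 12  (via 7)
8: 12  (via 5)
Shortest route: 1–10–5–8 = 12.

12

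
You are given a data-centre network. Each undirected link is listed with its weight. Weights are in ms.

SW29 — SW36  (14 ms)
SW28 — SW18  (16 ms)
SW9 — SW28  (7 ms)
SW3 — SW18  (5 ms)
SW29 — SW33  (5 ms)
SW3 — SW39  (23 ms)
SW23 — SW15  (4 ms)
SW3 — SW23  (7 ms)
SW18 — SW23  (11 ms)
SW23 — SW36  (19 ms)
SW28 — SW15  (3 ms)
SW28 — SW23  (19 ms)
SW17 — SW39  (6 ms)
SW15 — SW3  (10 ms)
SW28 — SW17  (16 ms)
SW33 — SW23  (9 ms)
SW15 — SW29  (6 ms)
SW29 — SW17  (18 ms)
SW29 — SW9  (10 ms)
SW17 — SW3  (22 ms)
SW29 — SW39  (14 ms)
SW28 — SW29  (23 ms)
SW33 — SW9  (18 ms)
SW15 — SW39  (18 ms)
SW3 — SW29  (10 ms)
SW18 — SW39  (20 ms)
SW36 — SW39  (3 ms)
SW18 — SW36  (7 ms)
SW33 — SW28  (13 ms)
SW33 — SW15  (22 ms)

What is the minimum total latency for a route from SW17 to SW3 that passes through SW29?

28 ms

Best SW17 to SW29: SW17 → SW29 costing 18
Shortest SW29→SW3: SW29 → SW3 = 10
Total via SW29: 18 + 10 = 28 ms.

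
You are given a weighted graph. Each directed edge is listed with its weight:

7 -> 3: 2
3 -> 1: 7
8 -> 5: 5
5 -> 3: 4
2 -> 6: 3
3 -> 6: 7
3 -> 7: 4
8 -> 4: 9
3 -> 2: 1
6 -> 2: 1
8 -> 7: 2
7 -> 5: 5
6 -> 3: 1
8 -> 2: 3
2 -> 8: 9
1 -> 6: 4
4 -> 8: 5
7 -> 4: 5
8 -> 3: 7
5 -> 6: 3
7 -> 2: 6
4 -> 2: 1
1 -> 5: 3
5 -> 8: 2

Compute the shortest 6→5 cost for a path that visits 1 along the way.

Best 6 to 1: 6 → 3 → 1 costing 8
Shortest 1→5: 1 → 5 = 3
Total via 1: 8 + 3 = 11.

11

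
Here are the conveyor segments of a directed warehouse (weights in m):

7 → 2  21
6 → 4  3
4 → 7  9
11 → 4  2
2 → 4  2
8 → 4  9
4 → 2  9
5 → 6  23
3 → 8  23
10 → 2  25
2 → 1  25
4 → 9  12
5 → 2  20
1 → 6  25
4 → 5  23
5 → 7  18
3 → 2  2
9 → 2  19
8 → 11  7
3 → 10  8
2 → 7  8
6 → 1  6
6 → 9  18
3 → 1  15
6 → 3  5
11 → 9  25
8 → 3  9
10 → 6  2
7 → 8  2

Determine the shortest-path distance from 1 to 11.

46 m

Settle nodes by increasing distance from 1:
1: 0
6: 25  (via 1)
4: 28  (via 6)
3: 30  (via 6)
2: 32  (via 3)
7: 37  (via 4)
10: 38  (via 3)
8: 39  (via 7)
9: 40  (via 4)
11: 46  (via 8)
Shortest route: 1–6–4–7–8–11 = 46 m.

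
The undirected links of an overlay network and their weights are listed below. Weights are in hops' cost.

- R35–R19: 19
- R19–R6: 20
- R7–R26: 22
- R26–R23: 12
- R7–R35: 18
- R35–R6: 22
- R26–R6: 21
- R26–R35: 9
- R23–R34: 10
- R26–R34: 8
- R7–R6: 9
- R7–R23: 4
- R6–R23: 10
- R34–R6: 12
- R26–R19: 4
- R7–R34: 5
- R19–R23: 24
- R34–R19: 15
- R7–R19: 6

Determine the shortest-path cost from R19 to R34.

11 hops' cost

Shortest distances from R19:
R19: 0
R26: 4  (via R19)
R7: 6  (via R19)
R23: 10  (via R7)
R34: 11  (via R7)
Shortest route: R19 → R7 → R34 = 11 hops' cost.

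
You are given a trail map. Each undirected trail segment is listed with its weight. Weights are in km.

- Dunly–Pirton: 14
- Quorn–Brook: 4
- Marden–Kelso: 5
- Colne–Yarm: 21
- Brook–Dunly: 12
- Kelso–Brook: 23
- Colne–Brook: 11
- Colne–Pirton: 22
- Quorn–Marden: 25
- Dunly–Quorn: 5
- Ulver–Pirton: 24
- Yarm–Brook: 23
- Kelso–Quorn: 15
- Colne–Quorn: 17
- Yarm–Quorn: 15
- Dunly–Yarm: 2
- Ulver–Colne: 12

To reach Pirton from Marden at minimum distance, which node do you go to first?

Candidate routes:
Marden → Quorn → Dunly → Pirton: 25+5+14 = 44
Marden → Kelso → Quorn → Dunly → Pirton: 5+15+5+14 = 39
The minimum is 39 km via Marden → Kelso → Quorn → Dunly → Pirton.
So from Marden the first move is to Kelso.

Kelso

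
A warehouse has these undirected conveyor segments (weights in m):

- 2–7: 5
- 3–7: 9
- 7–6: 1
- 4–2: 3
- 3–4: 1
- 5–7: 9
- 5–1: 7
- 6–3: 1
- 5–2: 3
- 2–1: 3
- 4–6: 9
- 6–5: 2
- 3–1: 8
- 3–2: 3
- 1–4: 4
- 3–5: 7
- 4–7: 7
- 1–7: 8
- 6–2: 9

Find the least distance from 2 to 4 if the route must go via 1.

7 m

Shortest 2→1: 2 → 1 = 3
Shortest 1→4: 1 → 4 = 4
Total via 1: 3 + 4 = 7 m.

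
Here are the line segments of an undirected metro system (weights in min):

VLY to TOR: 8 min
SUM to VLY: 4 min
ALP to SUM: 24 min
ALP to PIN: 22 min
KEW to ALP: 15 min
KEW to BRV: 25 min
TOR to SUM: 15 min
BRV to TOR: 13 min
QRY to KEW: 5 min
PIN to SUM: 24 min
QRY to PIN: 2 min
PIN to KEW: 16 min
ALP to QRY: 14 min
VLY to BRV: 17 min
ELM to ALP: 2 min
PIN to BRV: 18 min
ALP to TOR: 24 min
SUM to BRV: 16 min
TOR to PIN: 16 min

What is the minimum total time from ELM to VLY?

Running Dijkstra from ELM:
ELM: 0
ALP: 2  (via ELM)
QRY: 16  (via ALP)
KEW: 17  (via ALP)
PIN: 18  (via QRY)
SUM: 26  (via ALP)
TOR: 26  (via ALP)
VLY: 30  (via SUM)
Shortest route: ELM–ALP–SUM–VLY = 30 min.

30 min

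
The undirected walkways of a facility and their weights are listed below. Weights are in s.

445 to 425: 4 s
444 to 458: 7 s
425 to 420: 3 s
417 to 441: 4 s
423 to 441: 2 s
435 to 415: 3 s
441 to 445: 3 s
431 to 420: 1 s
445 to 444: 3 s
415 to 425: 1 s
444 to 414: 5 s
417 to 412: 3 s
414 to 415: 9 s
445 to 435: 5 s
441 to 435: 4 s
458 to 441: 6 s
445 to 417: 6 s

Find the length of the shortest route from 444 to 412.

Compare a few routes:
444–445–417–412: 3+6+3 = 12
444–445–441–417–412: 3+3+4+3 = 13
Cheapest is 444–445–417–412 at 12 s.

12 s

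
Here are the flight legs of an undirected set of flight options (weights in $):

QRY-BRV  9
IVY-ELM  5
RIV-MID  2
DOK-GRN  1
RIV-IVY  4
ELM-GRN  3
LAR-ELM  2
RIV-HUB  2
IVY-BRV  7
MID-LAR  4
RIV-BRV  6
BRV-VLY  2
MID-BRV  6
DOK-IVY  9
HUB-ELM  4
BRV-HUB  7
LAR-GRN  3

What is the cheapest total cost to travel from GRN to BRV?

$13

Running Dijkstra from GRN:
GRN: 0
DOK: 1  (via GRN)
ELM: 3  (via GRN)
LAR: 3  (via GRN)
MID: 7  (via LAR)
HUB: 7  (via ELM)
IVY: 8  (via ELM)
RIV: 9  (via MID)
BRV: 13  (via MID)
Shortest route: GRN → LAR → MID → BRV = $13.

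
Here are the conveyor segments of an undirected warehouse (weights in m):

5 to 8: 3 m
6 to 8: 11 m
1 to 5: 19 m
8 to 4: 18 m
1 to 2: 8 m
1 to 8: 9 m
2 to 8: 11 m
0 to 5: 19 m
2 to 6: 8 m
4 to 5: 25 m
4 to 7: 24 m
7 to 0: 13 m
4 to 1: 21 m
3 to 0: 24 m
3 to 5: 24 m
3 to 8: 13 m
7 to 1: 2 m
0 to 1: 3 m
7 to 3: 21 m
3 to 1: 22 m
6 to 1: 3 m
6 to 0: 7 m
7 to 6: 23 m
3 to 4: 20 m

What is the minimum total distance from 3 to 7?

21 m

Compare a few routes:
3 - 8 - 1 - 7: 13+9+2 = 24
3 - 7: 21 = 21
The minimum is 21 m via 3 - 7.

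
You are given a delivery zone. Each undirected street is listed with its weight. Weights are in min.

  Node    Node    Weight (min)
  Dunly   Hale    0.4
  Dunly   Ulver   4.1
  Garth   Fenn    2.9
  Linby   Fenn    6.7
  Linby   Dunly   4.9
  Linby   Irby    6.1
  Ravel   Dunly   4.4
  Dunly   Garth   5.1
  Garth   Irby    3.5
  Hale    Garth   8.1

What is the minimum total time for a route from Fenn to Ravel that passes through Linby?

Shortest Fenn→Linby: Fenn–Linby = 6.7
Best Linby to Ravel: Linby–Dunly–Ravel costing 9.3
Total via Linby: 6.7 + 9.3 = 16 min.

16 min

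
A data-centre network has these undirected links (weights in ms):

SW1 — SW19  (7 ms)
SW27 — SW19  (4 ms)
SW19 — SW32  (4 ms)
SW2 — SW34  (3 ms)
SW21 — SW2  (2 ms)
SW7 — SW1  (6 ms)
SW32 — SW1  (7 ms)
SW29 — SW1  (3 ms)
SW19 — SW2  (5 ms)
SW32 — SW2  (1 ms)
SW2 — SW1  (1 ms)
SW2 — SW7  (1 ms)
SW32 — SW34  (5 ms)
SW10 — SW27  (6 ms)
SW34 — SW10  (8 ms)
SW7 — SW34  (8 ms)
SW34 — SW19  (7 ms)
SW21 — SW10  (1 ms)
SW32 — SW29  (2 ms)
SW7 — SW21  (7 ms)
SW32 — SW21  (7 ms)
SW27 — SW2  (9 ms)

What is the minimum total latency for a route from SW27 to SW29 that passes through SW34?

17 ms

Best SW27 to SW34: SW27 → SW19 → SW34 costing 11
Shortest SW34→SW29: SW34 → SW2 → SW32 → SW29 = 6
Total via SW34: 11 + 6 = 17 ms.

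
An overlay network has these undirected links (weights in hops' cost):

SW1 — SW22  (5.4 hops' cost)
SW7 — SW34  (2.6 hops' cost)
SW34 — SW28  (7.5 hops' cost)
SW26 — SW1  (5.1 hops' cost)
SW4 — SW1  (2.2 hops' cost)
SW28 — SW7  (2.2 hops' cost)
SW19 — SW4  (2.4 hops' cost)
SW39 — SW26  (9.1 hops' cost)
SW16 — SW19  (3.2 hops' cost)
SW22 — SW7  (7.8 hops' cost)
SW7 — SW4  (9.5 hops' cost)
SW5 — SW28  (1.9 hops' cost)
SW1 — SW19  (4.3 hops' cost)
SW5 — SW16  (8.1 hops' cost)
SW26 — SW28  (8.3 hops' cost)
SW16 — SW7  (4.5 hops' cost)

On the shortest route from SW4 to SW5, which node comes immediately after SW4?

SW7

Enumerating some paths:
SW4 - SW19 - SW16 - SW5: 2.4+3.2+8.1 = 13.7
SW4 - SW7 - SW28 - SW5: 9.5+2.2+1.9 = 13.6
SW4 - SW19 - SW16 - SW7 - SW28 - SW5: 2.4+3.2+4.5+2.2+1.9 = 14.2
The minimum is 13.6 hops' cost via SW4 - SW7 - SW28 - SW5.
So from SW4 the first move is to SW7.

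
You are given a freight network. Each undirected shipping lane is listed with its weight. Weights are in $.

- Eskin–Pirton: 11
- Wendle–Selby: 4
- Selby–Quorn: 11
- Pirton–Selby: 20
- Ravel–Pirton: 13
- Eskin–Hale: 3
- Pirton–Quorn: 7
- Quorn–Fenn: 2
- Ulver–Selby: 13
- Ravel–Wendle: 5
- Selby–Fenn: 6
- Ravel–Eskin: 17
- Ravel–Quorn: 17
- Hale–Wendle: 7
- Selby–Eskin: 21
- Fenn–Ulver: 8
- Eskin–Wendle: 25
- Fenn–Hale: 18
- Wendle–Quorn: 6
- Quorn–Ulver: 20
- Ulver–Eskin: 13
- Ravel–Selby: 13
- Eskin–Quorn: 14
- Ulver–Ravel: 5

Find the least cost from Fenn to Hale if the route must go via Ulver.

Best Fenn to Ulver: Fenn–Ulver costing 8
Shortest Ulver→Hale: Ulver–Eskin–Hale = 16
Total via Ulver: 8 + 16 = $24.

$24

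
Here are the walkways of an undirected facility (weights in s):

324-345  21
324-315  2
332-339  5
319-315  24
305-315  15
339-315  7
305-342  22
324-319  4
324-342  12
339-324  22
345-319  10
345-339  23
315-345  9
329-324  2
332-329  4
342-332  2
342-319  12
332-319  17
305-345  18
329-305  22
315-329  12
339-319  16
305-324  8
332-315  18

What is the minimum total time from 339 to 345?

16 s

Enumerating some paths:
339–332–329–324–315–345: 5+4+2+2+9 = 22
339–315–345: 7+9 = 16
The minimum is 16 s via 339–315–345.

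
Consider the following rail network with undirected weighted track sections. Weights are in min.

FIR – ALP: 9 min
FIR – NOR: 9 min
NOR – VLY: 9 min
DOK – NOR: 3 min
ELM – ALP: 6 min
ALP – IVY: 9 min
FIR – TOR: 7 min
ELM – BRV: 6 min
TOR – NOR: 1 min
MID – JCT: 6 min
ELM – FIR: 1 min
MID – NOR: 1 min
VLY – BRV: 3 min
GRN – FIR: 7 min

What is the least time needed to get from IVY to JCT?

Enumerating some paths:
IVY - ALP - FIR - TOR - NOR - MID - JCT: 9+9+7+1+1+6 = 33
IVY - ALP - ELM - FIR - TOR - NOR - MID - JCT: 9+6+1+7+1+1+6 = 31
IVY - ALP - FIR - NOR - MID - JCT: 9+9+9+1+6 = 34
IVY - ALP - ELM - FIR - NOR - MID - JCT: 9+6+1+9+1+6 = 32
The minimum is 31 min via IVY - ALP - ELM - FIR - TOR - NOR - MID - JCT.

31 min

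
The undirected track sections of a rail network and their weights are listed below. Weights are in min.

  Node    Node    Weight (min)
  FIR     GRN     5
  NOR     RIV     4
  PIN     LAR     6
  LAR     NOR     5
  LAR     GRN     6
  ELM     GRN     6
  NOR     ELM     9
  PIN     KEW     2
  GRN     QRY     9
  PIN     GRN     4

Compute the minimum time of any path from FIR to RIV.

Settle nodes by increasing distance from FIR:
FIR: 0
GRN: 5  (via FIR)
PIN: 9  (via GRN)
KEW: 11  (via PIN)
LAR: 11  (via GRN)
ELM: 11  (via GRN)
QRY: 14  (via GRN)
NOR: 16  (via LAR)
RIV: 20  (via NOR)
Shortest route: FIR → GRN → LAR → NOR → RIV = 20 min.

20 min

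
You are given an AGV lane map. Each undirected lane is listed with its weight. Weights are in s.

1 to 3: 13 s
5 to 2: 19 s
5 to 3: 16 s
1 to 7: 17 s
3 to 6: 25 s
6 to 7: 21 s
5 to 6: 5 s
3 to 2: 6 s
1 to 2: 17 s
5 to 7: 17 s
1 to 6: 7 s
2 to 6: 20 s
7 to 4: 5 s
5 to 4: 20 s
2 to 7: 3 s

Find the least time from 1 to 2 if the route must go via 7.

20 s

Best 1 to 7: 1–7 costing 17
Best 7 to 2: 7–2 costing 3
Total via 7: 17 + 3 = 20 s.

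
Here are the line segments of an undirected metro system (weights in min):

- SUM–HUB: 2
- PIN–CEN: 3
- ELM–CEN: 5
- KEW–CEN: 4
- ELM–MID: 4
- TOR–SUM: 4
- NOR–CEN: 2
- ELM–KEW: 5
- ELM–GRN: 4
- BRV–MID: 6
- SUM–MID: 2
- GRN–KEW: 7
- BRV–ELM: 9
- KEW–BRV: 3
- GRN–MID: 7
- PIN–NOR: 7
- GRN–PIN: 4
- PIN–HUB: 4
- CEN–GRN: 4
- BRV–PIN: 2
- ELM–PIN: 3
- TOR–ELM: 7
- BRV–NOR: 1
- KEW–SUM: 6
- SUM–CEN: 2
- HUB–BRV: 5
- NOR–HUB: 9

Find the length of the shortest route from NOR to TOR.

8 min

Shortest distances from NOR:
NOR: 0
BRV: 1  (via NOR)
CEN: 2  (via NOR)
PIN: 3  (via BRV)
SUM: 4  (via CEN)
KEW: 4  (via BRV)
ELM: 6  (via PIN)
GRN: 6  (via CEN)
HUB: 6  (via BRV)
MID: 6  (via SUM)
TOR: 8  (via SUM)
Shortest route: NOR → CEN → SUM → TOR = 8 min.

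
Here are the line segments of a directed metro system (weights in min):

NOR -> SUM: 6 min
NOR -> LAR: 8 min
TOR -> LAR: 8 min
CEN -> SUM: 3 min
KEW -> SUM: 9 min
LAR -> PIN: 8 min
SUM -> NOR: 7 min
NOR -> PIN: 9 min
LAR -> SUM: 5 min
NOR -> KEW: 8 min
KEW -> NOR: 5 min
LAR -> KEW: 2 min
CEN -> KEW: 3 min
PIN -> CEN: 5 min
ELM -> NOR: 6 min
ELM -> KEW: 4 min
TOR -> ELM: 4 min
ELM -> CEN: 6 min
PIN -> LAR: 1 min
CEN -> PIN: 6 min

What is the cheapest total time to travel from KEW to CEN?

Compare a few routes:
KEW → SUM → NOR → PIN → CEN: 9+7+9+5 = 30
KEW → NOR → LAR → PIN → CEN: 5+8+8+5 = 26
KEW → NOR → PIN → CEN: 5+9+5 = 19
KEW → SUM → NOR → LAR → PIN → CEN: 9+7+8+8+5 = 37
Cheapest is KEW → NOR → PIN → CEN at 19 min.

19 min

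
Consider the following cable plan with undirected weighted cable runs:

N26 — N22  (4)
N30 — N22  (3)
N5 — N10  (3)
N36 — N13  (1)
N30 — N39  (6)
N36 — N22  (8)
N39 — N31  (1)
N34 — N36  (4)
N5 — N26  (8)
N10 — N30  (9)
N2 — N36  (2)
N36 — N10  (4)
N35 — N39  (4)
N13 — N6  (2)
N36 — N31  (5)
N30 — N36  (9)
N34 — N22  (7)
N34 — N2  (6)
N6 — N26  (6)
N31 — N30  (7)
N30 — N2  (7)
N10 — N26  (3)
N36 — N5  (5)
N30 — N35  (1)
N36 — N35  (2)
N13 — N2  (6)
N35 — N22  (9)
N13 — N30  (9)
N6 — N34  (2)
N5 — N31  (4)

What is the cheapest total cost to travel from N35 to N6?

Shortest distances from N35:
N35: 0
N30: 1  (via N35)
N36: 2  (via N35)
N13: 3  (via N36)
N39: 4  (via N35)
N2: 4  (via N36)
N22: 4  (via N30)
N6: 5  (via N13)
Shortest route: N35 → N36 → N13 → N6 = 5.

5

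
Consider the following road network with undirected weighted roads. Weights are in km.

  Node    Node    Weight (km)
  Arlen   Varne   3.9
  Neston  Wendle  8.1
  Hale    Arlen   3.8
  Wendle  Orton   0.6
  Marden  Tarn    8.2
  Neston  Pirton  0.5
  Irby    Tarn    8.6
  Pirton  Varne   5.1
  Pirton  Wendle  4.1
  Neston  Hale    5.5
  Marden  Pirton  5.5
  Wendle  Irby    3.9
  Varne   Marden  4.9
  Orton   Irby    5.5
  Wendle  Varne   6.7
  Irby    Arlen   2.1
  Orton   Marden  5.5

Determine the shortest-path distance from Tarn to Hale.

14.5 km

Enumerating some paths:
Tarn → Irby → Arlen → Hale: 8.6+2.1+3.8 = 14.5
Tarn → Marden → Pirton → Neston → Hale: 8.2+5.5+0.5+5.5 = 19.7
The minimum is 14.5 km via Tarn → Irby → Arlen → Hale.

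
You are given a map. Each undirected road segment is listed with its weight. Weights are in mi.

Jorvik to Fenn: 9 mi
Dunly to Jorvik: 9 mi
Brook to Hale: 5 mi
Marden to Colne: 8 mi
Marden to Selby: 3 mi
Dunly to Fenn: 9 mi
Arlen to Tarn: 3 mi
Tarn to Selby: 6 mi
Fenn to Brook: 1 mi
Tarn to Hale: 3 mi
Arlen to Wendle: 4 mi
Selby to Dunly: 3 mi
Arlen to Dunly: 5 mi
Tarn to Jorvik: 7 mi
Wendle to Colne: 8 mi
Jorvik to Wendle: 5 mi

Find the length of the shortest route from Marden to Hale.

12 mi

Running Dijkstra from Marden:
Marden: 0
Selby: 3  (via Marden)
Dunly: 6  (via Selby)
Colne: 8  (via Marden)
Tarn: 9  (via Selby)
Arlen: 11  (via Dunly)
Hale: 12  (via Tarn)
Shortest route: Marden–Selby–Tarn–Hale = 12 mi.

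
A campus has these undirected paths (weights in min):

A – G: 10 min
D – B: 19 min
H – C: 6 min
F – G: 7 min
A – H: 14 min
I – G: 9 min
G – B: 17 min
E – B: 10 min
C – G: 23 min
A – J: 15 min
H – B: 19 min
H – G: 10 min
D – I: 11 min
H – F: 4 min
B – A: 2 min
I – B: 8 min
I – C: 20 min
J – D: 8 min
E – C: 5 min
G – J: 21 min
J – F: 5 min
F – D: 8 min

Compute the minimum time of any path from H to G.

10 min

Compare a few routes:
H - G: 10 = 10
H - F - G: 4+7 = 11
Cheapest is H - G at 10 min.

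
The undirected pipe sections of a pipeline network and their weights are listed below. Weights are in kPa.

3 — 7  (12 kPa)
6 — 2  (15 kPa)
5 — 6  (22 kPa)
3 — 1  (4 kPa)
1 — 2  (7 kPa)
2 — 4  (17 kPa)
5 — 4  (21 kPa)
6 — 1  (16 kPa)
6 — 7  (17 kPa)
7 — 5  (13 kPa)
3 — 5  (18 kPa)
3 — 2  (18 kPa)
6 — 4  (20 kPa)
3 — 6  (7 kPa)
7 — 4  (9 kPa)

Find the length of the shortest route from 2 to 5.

29 kPa

Compare a few routes:
2 → 1 → 3 → 5: 7+4+18 = 29
2 → 1 → 3 → 7 → 5: 7+4+12+13 = 36
The minimum is 29 kPa via 2 → 1 → 3 → 5.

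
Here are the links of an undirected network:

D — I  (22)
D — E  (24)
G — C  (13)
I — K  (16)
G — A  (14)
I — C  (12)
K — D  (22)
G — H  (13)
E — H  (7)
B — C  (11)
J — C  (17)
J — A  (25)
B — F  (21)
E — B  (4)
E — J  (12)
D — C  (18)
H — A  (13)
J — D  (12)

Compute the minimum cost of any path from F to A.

Compare a few routes:
F–B–C–G–A: 21+11+13+14 = 59
F–B–E–H–A: 21+4+7+13 = 45
The minimum is 45 via F–B–E–H–A.

45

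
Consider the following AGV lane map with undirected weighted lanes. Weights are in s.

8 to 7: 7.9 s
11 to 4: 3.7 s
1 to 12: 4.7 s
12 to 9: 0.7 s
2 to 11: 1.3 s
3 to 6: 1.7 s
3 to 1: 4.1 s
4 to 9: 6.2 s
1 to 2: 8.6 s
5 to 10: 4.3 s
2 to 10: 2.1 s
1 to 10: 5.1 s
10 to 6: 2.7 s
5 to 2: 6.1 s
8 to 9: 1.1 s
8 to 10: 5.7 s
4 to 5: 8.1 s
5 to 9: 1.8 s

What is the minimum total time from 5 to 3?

8.7 s

Compare a few routes:
5 - 2 - 10 - 6 - 3: 6.1+2.1+2.7+1.7 = 12.6
5 - 10 - 6 - 3: 4.3+2.7+1.7 = 8.7
5 - 9 - 12 - 1 - 3: 1.8+0.7+4.7+4.1 = 11.3
Cheapest is 5 - 10 - 6 - 3 at 8.7 s.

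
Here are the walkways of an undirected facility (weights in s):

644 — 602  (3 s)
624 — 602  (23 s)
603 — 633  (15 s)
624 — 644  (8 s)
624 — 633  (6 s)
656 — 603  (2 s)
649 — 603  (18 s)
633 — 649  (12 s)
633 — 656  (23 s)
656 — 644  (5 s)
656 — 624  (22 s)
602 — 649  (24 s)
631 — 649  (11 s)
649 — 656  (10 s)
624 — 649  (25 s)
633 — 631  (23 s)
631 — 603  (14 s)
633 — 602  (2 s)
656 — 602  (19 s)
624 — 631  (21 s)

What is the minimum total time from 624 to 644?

8 s

Candidate routes:
624 → 633 → 602 → 644: 6+2+3 = 11
624 → 644: 8 = 8
The minimum is 8 s via 624 → 644.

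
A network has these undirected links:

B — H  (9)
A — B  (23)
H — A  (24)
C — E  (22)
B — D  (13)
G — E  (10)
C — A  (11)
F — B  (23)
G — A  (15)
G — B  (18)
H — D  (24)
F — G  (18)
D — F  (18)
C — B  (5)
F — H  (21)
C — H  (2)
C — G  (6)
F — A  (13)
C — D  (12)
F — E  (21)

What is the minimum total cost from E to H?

Compare a few routes:
E–G–C–H: 10+6+2 = 18
E–C–H: 22+2 = 24
The minimum is 18 via E–G–C–H.

18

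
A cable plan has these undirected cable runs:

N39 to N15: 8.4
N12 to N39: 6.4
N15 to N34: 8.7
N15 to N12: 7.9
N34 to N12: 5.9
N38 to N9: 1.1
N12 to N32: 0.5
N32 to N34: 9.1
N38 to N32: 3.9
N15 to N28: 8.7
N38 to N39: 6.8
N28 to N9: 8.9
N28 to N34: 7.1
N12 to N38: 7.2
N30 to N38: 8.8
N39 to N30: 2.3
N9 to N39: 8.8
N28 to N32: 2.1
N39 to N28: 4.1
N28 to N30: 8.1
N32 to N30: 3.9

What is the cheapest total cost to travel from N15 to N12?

Enumerating some paths:
N15–N12: 7.9 = 7.9
N15–N28–N32–N12: 8.7+2.1+0.5 = 11.3
N15–N34–N12: 8.7+5.9 = 14.6
N15–N39–N12: 8.4+6.4 = 14.8
The minimum is 7.9 via N15–N12.

7.9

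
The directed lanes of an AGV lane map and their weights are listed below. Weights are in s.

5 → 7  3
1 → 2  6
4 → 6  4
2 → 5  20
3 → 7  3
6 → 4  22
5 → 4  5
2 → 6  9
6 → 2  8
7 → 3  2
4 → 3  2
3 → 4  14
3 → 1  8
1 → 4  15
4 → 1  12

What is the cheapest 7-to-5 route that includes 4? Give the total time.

Shortest 7→4: 7 → 3 → 4 = 16
Shortest 4→5: 4 → 6 → 2 → 5 = 32
Total via 4: 16 + 32 = 48 s.

48 s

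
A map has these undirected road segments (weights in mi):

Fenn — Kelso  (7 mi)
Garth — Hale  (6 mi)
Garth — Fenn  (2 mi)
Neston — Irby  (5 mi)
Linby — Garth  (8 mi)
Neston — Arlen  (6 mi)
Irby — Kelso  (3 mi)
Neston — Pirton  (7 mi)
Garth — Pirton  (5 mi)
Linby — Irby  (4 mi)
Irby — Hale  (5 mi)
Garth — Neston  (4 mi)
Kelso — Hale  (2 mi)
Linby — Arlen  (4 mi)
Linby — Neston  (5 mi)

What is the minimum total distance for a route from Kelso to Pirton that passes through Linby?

Best Kelso to Linby: Kelso → Irby → Linby costing 7
Best Linby to Pirton: Linby → Neston → Pirton costing 12
Total via Linby: 7 + 12 = 19 mi.

19 mi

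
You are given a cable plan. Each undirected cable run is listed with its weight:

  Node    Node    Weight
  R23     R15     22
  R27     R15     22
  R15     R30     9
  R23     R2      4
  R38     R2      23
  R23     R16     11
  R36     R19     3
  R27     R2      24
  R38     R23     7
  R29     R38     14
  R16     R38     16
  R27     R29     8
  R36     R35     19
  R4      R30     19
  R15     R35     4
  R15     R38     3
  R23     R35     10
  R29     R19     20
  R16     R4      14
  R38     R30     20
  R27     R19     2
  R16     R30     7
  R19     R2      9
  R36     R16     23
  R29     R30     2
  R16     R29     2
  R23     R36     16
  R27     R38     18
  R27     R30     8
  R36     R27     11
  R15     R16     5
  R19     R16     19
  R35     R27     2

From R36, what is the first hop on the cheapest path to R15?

Enumerating some paths:
R36–R19–R27–R35–R15: 3+2+2+4 = 11
R36–R27–R35–R15: 11+2+4 = 17
R36–R19–R27–R29–R16–R15: 3+2+8+2+5 = 20
Cheapest is R36–R19–R27–R35–R15 at 11.
So from R36 the first move is to R19.

R19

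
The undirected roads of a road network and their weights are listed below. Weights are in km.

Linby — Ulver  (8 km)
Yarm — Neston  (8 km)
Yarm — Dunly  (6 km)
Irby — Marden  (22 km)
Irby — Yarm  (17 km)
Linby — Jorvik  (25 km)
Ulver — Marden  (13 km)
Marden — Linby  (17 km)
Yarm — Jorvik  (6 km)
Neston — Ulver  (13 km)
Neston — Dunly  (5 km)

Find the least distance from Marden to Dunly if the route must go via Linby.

Shortest Marden→Linby: Marden–Linby = 17
Best Linby to Dunly: Linby–Ulver–Neston–Dunly costing 26
Total via Linby: 17 + 26 = 43 km.

43 km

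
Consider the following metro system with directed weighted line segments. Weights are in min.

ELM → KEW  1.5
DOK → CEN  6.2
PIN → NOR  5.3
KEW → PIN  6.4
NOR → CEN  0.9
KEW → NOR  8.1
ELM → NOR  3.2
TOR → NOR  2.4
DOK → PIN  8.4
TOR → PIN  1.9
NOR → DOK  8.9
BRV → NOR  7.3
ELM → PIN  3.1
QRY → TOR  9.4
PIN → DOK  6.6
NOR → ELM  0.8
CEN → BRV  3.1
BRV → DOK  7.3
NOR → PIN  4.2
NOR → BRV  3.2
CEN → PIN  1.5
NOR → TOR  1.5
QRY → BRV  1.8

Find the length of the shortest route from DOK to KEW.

15.3 min

Settle nodes by increasing distance from DOK:
DOK: 0
CEN: 6.2  (via DOK)
PIN: 7.7  (via CEN)
BRV: 9.3  (via CEN)
NOR: 13  (via PIN)
ELM: 13.8  (via NOR)
TOR: 14.5  (via NOR)
KEW: 15.3  (via ELM)
Shortest route: DOK–CEN–PIN–NOR–ELM–KEW = 15.3 min.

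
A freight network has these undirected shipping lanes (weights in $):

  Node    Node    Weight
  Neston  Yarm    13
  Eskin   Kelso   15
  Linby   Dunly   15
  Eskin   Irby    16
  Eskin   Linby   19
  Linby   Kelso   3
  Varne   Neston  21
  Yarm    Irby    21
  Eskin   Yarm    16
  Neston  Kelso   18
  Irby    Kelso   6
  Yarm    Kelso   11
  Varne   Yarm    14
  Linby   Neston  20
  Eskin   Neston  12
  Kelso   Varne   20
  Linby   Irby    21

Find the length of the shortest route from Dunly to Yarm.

Candidate routes:
Dunly → Linby → Neston → Yarm: 15+20+13 = 48
Dunly → Linby → Kelso → Neston → Yarm: 15+3+18+13 = 49
Dunly → Linby → Kelso → Irby → Yarm: 15+3+6+21 = 45
Dunly → Linby → Kelso → Yarm: 15+3+11 = 29
Cheapest is Dunly → Linby → Kelso → Yarm at $29.

$29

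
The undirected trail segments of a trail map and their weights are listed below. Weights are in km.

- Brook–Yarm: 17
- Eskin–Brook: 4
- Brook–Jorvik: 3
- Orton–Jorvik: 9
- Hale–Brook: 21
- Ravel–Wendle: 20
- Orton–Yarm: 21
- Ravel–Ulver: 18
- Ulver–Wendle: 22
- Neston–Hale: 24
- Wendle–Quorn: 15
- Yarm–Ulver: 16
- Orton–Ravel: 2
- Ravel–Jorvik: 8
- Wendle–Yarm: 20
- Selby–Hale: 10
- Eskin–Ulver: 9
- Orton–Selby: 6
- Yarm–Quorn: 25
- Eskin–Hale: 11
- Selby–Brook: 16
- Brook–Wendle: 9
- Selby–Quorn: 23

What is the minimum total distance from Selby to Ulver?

26 km

Running Dijkstra from Selby:
Selby: 0
Orton: 6  (via Selby)
Ravel: 8  (via Orton)
Hale: 10  (via Selby)
Jorvik: 15  (via Orton)
Brook: 16  (via Selby)
Eskin: 20  (via Brook)
Quorn: 23  (via Selby)
Wendle: 25  (via Brook)
Ulver: 26  (via Ravel)
Shortest route: Selby–Orton–Ravel–Ulver = 26 km.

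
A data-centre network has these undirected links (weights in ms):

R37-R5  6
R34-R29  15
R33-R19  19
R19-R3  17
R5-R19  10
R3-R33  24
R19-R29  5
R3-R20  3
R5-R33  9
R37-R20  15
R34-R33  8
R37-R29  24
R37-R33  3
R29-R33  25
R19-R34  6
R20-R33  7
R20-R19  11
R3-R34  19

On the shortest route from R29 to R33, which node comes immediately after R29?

Candidate routes:
R29 → R19 → R20 → R33: 5+11+7 = 23
R29 → R34 → R33: 15+8 = 23
R29 → R19 → R34 → R33: 5+6+8 = 19
Cheapest is R29 → R19 → R34 → R33 at 19 ms.
So from R29 the first move is to R19.

R19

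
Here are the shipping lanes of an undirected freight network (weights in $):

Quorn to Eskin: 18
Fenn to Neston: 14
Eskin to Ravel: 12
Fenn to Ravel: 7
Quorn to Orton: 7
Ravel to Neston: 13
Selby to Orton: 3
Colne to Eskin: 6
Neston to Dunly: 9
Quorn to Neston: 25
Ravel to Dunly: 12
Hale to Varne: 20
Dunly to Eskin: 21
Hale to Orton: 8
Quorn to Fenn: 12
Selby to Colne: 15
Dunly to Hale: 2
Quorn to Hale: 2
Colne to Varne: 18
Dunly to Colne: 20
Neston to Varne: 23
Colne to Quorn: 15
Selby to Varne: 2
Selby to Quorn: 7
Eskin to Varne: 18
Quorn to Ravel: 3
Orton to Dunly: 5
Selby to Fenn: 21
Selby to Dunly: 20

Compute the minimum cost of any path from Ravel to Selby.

Shortest distances from Ravel:
Ravel: 0
Quorn: 3  (via Ravel)
Hale: 5  (via Quorn)
Fenn: 7  (via Ravel)
Dunly: 7  (via Hale)
Orton: 10  (via Quorn)
Selby: 10  (via Quorn)
Shortest route: Ravel → Quorn → Selby = $10.

$10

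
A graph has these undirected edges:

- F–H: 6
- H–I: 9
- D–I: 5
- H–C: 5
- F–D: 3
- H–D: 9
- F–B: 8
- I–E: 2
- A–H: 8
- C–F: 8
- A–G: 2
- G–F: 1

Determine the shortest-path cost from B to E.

Candidate routes:
B–F–G–A–H–I–E: 8+1+2+8+9+2 = 30
B–F–H–I–E: 8+6+9+2 = 25
B–F–D–I–E: 8+3+5+2 = 18
Cheapest is B–F–D–I–E at 18.

18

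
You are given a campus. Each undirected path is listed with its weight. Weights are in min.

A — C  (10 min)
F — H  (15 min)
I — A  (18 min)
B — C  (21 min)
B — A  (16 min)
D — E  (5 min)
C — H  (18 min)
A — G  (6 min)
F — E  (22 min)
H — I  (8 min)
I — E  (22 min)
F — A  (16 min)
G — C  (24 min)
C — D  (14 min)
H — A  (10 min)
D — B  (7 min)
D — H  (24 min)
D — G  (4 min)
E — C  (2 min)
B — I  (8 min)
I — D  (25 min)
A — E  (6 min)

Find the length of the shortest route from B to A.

Candidate routes:
B → A: 16 = 16
B → D → G → A: 7+4+6 = 17
Cheapest is B → A at 16 min.

16 min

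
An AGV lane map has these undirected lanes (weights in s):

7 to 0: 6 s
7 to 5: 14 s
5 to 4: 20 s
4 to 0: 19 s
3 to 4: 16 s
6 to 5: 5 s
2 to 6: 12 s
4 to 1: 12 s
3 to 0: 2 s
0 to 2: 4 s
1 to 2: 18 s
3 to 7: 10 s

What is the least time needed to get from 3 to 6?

18 s

Settle nodes by increasing distance from 3:
3: 0
0: 2  (via 3)
2: 6  (via 0)
7: 8  (via 0)
4: 16  (via 3)
6: 18  (via 2)
Shortest route: 3–0–2–6 = 18 s.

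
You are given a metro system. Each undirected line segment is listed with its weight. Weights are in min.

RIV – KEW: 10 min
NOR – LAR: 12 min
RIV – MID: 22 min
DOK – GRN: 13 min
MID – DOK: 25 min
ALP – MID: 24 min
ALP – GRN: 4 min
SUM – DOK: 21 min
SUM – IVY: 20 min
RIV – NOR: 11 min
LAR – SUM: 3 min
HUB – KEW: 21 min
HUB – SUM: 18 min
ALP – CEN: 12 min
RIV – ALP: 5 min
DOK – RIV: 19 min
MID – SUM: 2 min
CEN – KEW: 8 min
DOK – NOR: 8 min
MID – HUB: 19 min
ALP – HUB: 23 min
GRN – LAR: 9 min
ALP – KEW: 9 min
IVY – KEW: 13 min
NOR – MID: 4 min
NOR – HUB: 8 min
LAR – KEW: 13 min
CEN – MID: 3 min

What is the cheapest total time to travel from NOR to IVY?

26 min

Shortest distances from NOR:
NOR: 0
MID: 4  (via NOR)
SUM: 6  (via MID)
CEN: 7  (via MID)
HUB: 8  (via NOR)
DOK: 8  (via NOR)
LAR: 9  (via SUM)
RIV: 11  (via NOR)
KEW: 15  (via CEN)
ALP: 16  (via RIV)
GRN: 18  (via LAR)
IVY: 26  (via SUM)
Shortest route: NOR → MID → SUM → IVY = 26 min.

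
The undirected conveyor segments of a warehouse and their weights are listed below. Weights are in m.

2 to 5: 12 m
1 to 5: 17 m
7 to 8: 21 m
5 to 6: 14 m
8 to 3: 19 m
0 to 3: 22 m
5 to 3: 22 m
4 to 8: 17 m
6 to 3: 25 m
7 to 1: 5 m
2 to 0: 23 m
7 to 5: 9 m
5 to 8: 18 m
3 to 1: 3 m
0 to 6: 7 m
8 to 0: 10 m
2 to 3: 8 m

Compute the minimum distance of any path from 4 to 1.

39 m

Compare a few routes:
4 - 8 - 3 - 1: 17+19+3 = 39
4 - 8 - 7 - 1: 17+21+5 = 43
The minimum is 39 m via 4 - 8 - 3 - 1.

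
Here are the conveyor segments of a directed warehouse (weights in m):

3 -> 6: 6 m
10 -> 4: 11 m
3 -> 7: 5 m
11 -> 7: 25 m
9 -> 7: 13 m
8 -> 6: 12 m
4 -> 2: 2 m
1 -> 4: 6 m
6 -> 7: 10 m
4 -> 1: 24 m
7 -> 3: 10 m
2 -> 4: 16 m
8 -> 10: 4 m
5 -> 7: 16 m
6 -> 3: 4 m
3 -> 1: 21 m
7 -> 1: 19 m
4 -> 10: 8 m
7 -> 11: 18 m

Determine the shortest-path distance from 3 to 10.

35 m

Candidate routes:
3 - 7 - 1 - 4 - 10: 5+19+6+8 = 38
3 - 1 - 4 - 10: 21+6+8 = 35
The minimum is 35 m via 3 - 1 - 4 - 10.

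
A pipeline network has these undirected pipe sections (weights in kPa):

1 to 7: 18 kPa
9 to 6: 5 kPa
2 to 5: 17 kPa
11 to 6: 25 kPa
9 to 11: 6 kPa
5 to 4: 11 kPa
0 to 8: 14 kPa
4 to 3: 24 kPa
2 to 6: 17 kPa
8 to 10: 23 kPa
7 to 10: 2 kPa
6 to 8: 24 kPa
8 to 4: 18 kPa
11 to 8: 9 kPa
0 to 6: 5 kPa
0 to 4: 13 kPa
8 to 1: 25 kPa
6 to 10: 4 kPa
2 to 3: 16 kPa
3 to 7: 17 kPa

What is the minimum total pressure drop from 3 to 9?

28 kPa

Compare a few routes:
3–7–10–6–9: 17+2+4+5 = 28
3–7–10–6–11–9: 17+2+4+25+6 = 54
3–2–6–9: 16+17+5 = 38
3–4–0–6–9: 24+13+5+5 = 47
The minimum is 28 kPa via 3–7–10–6–9.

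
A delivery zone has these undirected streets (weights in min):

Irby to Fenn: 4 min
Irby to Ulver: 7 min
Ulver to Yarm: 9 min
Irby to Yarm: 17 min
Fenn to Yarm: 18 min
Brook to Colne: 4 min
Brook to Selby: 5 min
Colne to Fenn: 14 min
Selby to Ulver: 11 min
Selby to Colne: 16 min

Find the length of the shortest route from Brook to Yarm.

Running Dijkstra from Brook:
Brook: 0
Colne: 4  (via Brook)
Selby: 5  (via Brook)
Ulver: 16  (via Selby)
Fenn: 18  (via Colne)
Irby: 22  (via Fenn)
Yarm: 25  (via Ulver)
Shortest route: Brook–Selby–Ulver–Yarm = 25 min.

25 min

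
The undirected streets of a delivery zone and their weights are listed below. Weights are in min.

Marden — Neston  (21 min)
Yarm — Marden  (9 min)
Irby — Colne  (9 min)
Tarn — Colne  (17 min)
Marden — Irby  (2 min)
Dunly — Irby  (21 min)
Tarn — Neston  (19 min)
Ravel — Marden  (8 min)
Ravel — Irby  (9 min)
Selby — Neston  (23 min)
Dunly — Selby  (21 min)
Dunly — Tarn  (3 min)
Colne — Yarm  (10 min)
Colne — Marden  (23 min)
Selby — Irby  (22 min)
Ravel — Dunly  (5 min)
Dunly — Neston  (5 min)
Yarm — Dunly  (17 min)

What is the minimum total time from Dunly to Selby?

21 min

Settle nodes by increasing distance from Dunly:
Dunly: 0
Tarn: 3  (via Dunly)
Neston: 5  (via Dunly)
Ravel: 5  (via Dunly)
Marden: 13  (via Ravel)
Irby: 14  (via Ravel)
Yarm: 17  (via Dunly)
Colne: 20  (via Tarn)
Selby: 21  (via Dunly)
Shortest route: Dunly → Selby = 21 min.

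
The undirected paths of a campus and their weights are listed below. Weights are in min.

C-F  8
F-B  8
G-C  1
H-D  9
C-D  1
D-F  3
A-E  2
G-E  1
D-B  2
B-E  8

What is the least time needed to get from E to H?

Compare a few routes:
E - G - C - F - D - H: 1+1+8+3+9 = 22
E - G - C - D - H: 1+1+1+9 = 12
E - B - D - H: 8+2+9 = 19
The minimum is 12 min via E - G - C - D - H.

12 min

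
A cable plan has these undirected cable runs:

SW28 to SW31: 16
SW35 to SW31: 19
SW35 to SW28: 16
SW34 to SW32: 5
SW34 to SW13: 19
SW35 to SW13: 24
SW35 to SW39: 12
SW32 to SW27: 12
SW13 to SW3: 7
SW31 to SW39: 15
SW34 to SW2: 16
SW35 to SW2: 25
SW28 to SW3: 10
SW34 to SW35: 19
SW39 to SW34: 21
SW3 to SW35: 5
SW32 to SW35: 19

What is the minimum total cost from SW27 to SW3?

Running Dijkstra from SW27:
SW27: 0
SW32: 12  (via SW27)
SW34: 17  (via SW32)
SW35: 31  (via SW32)
SW2: 33  (via SW34)
SW13: 36  (via SW34)
SW3: 36  (via SW35)
Shortest route: SW27 → SW32 → SW35 → SW3 = 36.

36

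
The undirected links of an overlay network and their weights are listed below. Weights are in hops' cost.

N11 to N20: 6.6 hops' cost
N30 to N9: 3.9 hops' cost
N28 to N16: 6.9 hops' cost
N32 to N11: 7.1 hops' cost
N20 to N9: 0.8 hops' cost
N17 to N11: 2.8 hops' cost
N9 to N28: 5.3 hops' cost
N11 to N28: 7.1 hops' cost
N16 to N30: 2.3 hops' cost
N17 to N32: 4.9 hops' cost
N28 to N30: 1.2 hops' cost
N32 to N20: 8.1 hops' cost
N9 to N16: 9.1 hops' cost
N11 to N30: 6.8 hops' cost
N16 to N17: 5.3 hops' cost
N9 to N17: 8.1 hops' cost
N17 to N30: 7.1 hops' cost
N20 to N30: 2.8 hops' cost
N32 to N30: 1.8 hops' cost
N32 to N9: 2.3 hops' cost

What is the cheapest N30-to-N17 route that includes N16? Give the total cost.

7.6 hops' cost

Best N30 to N16: N30–N16 costing 2.3
Best N16 to N17: N16–N17 costing 5.3
Total via N16: 2.3 + 5.3 = 7.6 hops' cost.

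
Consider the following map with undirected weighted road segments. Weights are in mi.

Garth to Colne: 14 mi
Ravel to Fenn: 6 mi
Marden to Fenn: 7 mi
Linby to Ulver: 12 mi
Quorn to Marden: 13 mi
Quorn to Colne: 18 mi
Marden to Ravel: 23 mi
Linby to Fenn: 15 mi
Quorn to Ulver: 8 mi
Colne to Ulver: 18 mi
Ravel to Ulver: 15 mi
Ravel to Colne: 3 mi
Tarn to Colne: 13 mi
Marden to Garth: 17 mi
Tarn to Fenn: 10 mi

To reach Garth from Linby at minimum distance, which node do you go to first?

Fenn

Compare a few routes:
Linby - Fenn - Ravel - Colne - Garth: 15+6+3+14 = 38
Linby - Fenn - Marden - Garth: 15+7+17 = 39
Linby - Ulver - Ravel - Colne - Garth: 12+15+3+14 = 44
The minimum is 38 mi via Linby - Fenn - Ravel - Colne - Garth.
So from Linby the first move is to Fenn.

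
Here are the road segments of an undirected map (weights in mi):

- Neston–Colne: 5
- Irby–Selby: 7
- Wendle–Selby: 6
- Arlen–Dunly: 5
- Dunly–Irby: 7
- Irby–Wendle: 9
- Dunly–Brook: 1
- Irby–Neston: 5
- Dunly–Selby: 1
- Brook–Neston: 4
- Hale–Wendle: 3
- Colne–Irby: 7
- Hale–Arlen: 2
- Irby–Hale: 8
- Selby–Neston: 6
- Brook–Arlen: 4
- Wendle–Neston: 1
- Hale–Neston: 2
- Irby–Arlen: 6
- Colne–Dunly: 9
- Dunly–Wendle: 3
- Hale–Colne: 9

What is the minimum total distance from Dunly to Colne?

9 mi

Running Dijkstra from Dunly:
Dunly: 0
Selby: 1  (via Dunly)
Brook: 1  (via Dunly)
Wendle: 3  (via Dunly)
Neston: 4  (via Wendle)
Arlen: 5  (via Dunly)
Hale: 6  (via Wendle)
Irby: 7  (via Dunly)
Colne: 9  (via Dunly)
Shortest route: Dunly → Colne = 9 mi.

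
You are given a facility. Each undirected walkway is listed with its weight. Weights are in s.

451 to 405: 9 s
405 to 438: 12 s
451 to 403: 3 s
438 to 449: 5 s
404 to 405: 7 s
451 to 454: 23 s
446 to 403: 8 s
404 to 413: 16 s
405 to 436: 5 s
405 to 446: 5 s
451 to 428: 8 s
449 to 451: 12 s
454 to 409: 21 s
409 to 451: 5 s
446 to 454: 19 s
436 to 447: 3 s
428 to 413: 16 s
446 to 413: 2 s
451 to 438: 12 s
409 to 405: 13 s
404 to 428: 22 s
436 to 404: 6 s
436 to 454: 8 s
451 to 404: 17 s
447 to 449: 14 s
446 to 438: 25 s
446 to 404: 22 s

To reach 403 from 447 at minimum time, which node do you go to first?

436

Candidate routes:
447 → 436 → 405 → 451 → 403: 3+5+9+3 = 20
447 → 436 → 405 → 446 → 403: 3+5+5+8 = 21
The minimum is 20 s via 447 → 436 → 405 → 451 → 403.
So from 447 the first move is to 436.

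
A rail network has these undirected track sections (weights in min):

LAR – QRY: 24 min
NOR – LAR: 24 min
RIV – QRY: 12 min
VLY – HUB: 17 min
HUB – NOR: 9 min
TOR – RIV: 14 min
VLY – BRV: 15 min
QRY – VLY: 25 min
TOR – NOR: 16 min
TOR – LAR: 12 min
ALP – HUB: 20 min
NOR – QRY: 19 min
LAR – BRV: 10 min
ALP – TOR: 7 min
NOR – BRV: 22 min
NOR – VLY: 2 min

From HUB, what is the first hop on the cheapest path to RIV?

Compare a few routes:
HUB–NOR–TOR–RIV: 9+16+14 = 39
HUB–NOR–QRY–RIV: 9+19+12 = 40
HUB–ALP–TOR–RIV: 20+7+14 = 41
The minimum is 39 min via HUB–NOR–TOR–RIV.
So from HUB the first move is to NOR.

NOR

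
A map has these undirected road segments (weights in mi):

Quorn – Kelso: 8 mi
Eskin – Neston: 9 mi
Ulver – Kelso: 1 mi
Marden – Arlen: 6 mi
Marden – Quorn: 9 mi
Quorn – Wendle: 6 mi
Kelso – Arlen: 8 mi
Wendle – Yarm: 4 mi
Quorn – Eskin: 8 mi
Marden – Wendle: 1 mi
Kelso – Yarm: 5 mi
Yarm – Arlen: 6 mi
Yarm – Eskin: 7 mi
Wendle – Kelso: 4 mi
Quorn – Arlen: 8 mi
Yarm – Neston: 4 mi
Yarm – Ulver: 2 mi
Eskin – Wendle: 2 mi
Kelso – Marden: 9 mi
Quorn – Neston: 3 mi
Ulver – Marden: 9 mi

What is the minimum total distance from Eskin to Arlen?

9 mi

Running Dijkstra from Eskin:
Eskin: 0
Wendle: 2  (via Eskin)
Marden: 3  (via Wendle)
Kelso: 6  (via Wendle)
Yarm: 6  (via Wendle)
Ulver: 7  (via Kelso)
Quorn: 8  (via Eskin)
Arlen: 9  (via Marden)
Shortest route: Eskin–Wendle–Marden–Arlen = 9 mi.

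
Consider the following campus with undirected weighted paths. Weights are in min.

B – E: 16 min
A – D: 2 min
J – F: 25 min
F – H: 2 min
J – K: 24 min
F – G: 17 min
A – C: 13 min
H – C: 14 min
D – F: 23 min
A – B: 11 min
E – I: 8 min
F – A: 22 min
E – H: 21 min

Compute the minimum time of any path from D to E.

Settle nodes by increasing distance from D:
D: 0
A: 2  (via D)
B: 13  (via A)
C: 15  (via A)
F: 23  (via D)
H: 25  (via F)
E: 29  (via B)
Shortest route: D → A → B → E = 29 min.

29 min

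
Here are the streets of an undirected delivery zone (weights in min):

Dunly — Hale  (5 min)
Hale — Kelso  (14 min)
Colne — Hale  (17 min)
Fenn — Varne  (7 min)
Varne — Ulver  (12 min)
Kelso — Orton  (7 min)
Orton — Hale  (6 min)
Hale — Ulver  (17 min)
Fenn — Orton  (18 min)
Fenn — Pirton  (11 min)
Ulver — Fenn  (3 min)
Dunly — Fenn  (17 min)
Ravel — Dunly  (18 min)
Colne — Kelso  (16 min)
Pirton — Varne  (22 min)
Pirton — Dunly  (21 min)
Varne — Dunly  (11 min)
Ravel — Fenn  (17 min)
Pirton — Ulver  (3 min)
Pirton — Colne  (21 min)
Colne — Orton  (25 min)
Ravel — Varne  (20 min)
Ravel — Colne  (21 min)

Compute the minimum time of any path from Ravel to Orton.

Compare a few routes:
Ravel → Dunly → Hale → Orton: 18+5+6 = 29
Ravel → Fenn → Orton: 17+18 = 35
Cheapest is Ravel → Dunly → Hale → Orton at 29 min.

29 min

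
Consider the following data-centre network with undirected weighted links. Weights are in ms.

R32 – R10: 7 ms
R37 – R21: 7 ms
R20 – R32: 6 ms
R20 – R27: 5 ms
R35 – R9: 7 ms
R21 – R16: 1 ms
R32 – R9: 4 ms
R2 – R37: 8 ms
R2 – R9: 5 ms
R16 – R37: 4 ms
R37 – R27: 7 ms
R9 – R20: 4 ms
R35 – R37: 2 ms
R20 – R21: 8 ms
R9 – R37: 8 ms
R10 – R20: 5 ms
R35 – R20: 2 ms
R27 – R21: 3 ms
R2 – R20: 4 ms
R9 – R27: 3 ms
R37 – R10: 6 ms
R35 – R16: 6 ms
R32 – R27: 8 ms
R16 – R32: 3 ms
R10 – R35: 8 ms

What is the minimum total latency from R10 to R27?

Candidate routes:
R10 - R20 - R27: 5+5 = 10
R10 - R37 - R16 - R21 - R27: 6+4+1+3 = 14
R10 - R20 - R9 - R27: 5+4+3 = 12
R10 - R37 - R27: 6+7 = 13
The minimum is 10 ms via R10 - R20 - R27.

10 ms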